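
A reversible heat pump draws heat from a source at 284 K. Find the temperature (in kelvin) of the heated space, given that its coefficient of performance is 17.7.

T_H ≈ 301 K

COP_HP = T_H/(T_H − T_C) ⇒ T_H = T_C·COP_HP/(COP_HP − 1) = 284.00 × 17.7/(17.7 − 1) = 301 K.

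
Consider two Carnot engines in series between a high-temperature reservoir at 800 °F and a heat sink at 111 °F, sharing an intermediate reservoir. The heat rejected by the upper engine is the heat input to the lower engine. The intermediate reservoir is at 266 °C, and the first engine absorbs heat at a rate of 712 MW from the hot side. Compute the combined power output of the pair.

Ẇ_total ≈ 389 MW

T_H = 800 °F → (800 − 32) × 5/9 = 426.67 °C = 699.82 K.
T_C = 111 °F → (111 − 32) × 5/9 = 43.89 °C = 317.04 K.
Two reversible stages in series are equivalent to a single Carnot engine between T_H and T_C, so η_total = 1 − T_C/T_H = 1 − 317.04/699.82 = 0.5470.
W_total = η_total · Q_H = 0.5470 × 712 = 389 MW.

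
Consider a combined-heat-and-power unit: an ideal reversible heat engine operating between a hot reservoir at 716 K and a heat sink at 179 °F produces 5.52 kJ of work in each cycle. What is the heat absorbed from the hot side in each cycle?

T_C = 179 °F → (179 − 32) × 5/9 = 81.67 °C = 354.82 K.
For a reversible engine, η = 1 − T_C/T_H = 1 − 354.82/716.00 = 0.5044.
Q_H = W/η = 5.52/0.5044 = 10.94 kJ.

Q_H ≈ 10.94 kJ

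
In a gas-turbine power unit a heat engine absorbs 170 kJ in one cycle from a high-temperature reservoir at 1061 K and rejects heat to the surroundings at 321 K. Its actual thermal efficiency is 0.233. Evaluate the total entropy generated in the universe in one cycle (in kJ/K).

ΔS_univ ≈ 0.2460 kJ/K

W = η·Q_H = 0.233 × 170 = 39.61 kJ, so Q_C = Q_H − W = 130.4 kJ.
The hot reservoir loses entropy Q_H/T_H = 170/1061.00 = 0.1602 kJ/K; the cold reservoir gains Q_C/T_C = 130.4/321.00 = 0.4062 kJ/K.
ΔS_univ = −Q_H/T_H + Q_C/T_C = 0.2460 kJ/K (> 0, since η = 0.233 < η_Carnot = 0.697).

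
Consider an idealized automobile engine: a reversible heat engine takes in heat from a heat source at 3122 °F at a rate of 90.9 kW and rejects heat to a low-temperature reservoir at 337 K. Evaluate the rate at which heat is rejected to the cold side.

Q̇_C ≈ 15.4 kW

T_H = 3122 °F → (3122 − 32) × 5/9 = 1716.67 °C = 1989.82 K.
For a reversible engine, η = 1 − T_C/T_H = 1 − 337.00/1989.82 = 0.8306.
For a reversible cycle Q_C/Q_H = T_C/T_H, so Q_C = 90.9 × 337.00/1989.82 = 15.4 kW.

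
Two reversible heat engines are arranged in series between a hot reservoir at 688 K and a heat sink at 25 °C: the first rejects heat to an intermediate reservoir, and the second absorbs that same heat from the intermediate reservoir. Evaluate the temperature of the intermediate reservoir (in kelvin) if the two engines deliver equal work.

T_m ≈ 493 K

T_C = 25 °C → 25 + 273.15 = 298.15 K.
For reversible stages Q_m = Q_H·(T_m/T_H). Setting W₁ = Q_H(1 − T_m/T_H) equal to W₂ = Q_m(1 − T_C/T_m) = Q_H·(T_m − T_C)/T_H gives T_H − T_m = T_m − T_C, so T_m = (T_H + T_C)/2 = (688.00 + 298.15)/2 = 493 K.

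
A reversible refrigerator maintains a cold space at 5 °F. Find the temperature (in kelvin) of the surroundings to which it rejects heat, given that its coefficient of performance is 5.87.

T_C = 5 °F → (5 − 32) × 5/9 = -15.00 °C = 258.15 K.
COP_R = T_C/(T_H − T_C) ⇒ T_H = T_C·(1 + 1/COP_R) = 258.15 × (1 + 1/5.87) = 302 K.

T_H ≈ 302 K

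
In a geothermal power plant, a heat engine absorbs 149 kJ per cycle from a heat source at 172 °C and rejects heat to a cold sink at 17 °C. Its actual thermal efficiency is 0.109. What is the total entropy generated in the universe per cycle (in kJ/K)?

T_H = 172 °C → 172 + 273.15 = 445.15 K.
T_C = 17 °C → 17 + 273.15 = 290.15 K.
W = η·Q_H = 0.109 × 149 = 16.24 kJ, so Q_C = Q_H − W = 132.8 kJ.
The hot reservoir loses entropy Q_H/T_H = 149/445.15 = 0.3347 kJ/K; the cold reservoir gains Q_C/T_C = 132.8/290.15 = 0.4576 kJ/K.
ΔS_univ = −Q_H/T_H + Q_C/T_C = 0.1228 kJ/K (> 0, since η = 0.109 < η_Carnot = 0.348).

ΔS_univ ≈ 0.1228 kJ/K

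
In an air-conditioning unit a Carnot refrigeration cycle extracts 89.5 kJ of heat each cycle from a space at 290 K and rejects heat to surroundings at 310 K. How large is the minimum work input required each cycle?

W_in ≈ 6.17 kJ

Carnot COP: COP_R = T_C/(T_H − T_C) = 290.00/20.00 = 14.5000.
W = Q_C/COP_R = 89.5/14.5000 = 6.17 kJ.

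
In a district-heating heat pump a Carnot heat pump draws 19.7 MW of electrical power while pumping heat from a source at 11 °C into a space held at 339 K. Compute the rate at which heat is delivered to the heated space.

T_C = 11 °C → 11 + 273.15 = 284.15 K.
For a reversible heat pump, COP_HP = T_H/(T_H − T_C) = 339.00/54.85 = 6.1805.
Q_H = COP_HP · W = 6.1805 × 19.7 = 122 MW.

Q̇_H ≈ 122 MW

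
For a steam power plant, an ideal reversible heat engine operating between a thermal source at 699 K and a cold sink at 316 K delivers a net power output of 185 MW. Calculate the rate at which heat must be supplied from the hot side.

Q̇_H ≈ 338 MW

For a reversible engine, η = 1 − T_C/T_H = 1 − 316.00/699.00 = 0.5479.
Q_H = W/η = 185/0.5479 = 338 MW.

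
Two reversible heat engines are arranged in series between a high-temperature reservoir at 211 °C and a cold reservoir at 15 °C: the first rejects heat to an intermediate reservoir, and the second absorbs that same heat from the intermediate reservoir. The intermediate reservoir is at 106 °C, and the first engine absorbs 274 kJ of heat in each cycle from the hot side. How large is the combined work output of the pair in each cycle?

W_total ≈ 111 kJ

T_H = 211 °C → 211 + 273.15 = 484.15 K.
T_C = 15 °C → 15 + 273.15 = 288.15 K.
Two reversible stages in series are equivalent to a single Carnot engine between T_H and T_C, so η_total = 1 − T_C/T_H = 1 − 288.15/484.15 = 0.4048.
W_total = η_total · Q_H = 0.4048 × 274 = 111 kJ.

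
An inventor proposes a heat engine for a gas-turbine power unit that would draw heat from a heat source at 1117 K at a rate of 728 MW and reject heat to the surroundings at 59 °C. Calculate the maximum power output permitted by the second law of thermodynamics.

T_C = 59 °C → 59 + 273.15 = 332.15 K.
The second-law ceiling is the Carnot efficiency, η_max = 1 − T_C/T_H = 1 − 332.15/1117.00 = 0.7026.
W_max = η_max · Q_H = 0.7026 × 728 = 511.5 MW.

Ẇ_max ≈ 511.5 MW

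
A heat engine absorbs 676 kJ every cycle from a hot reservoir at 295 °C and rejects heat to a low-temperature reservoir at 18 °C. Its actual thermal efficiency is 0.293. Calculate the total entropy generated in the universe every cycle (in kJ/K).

T_H = 295 °C → 295 + 273.15 = 568.15 K.
T_C = 18 °C → 18 + 273.15 = 291.15 K.
W = η·Q_H = 0.293 × 676 = 198.1 kJ, so Q_C = Q_H − W = 477.9 kJ.
Reservoir entropy changes: ΔS_H = −Q_H/T_H = −676/568.15 = -1.190 kJ/K and ΔS_C = +Q_C/T_C = 477.9/291.15 = 1.642 kJ/K.
ΔS_univ = −Q_H/T_H + Q_C/T_C = 0.452 kJ/K (> 0, since η = 0.293 < η_Carnot = 0.488).

ΔS_univ ≈ 0.452 kJ/K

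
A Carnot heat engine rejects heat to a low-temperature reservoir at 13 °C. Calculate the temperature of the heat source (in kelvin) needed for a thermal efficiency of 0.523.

T_H ≈ 600 K

T_C = 13 °C → 13 + 273.15 = 286.15 K.
From η = 1 − T_C/T_H, solving for T_H gives T_H = T_C/(1 − η) = 286.15/(1 − 0.523) = 600 K.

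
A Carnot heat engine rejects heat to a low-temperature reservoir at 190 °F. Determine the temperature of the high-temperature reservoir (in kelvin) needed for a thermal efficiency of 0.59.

T_C = 190 °F → (190 − 32) × 5/9 = 87.78 °C = 360.93 K.
From η = 1 − T_C/T_H, solving for T_H gives T_H = T_C/(1 − η) = 360.93/(1 − 0.59) = 880 K.

T_H ≈ 880 K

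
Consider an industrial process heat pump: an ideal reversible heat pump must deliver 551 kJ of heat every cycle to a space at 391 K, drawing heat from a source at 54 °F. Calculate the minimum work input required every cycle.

T_C = 54 °F → (54 − 32) × 5/9 = 12.22 °C = 285.37 K.
The Carnot heat-pump COP is COP_HP = T_H/(T_H − T_C) = 391.00/105.63 = 3.7017.
W = Q_H/COP_HP = 551/3.7017 = 149 kJ.

W_in ≈ 149 kJ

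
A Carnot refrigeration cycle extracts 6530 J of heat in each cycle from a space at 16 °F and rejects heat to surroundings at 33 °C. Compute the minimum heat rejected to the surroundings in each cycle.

Q_H ≈ 7565 J

T_H = 33 °C → 33 + 273.15 = 306.15 K.
T_C = 16 °F → (16 − 32) × 5/9 = -8.89 °C = 264.26 K.
For a reversible cycle Q_H/Q_C = T_H/T_C, so Q_H = Q_C·T_H/T_C = 6530 × 306.15/264.26 = 7565 J.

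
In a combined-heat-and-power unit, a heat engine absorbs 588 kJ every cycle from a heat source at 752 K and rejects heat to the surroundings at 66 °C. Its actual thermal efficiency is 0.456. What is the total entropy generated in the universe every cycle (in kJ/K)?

ΔS_univ ≈ 0.1612 kJ/K

T_C = 66 °C → 66 + 273.15 = 339.15 K.
W = η·Q_H = 0.456 × 588 = 268.1 kJ, so Q_C = Q_H − W = 319.9 kJ.
Entropy balance on the reservoirs: −Q_H/T_H = -0.7819 kJ/K, +Q_C/T_C = 0.9432 kJ/K.
ΔS_univ = −Q_H/T_H + Q_C/T_C = 0.1612 kJ/K (> 0, since η = 0.456 < η_Carnot = 0.549).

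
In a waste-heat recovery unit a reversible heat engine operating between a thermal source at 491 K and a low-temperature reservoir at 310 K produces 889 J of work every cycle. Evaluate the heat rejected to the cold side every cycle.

For a reversible engine, η = 1 − T_C/T_H = 1 − 310.00/491.00 = 0.3686.
Since Q_C/Q_H = T_C/T_H and Q_H = W/η, Q_C = W·T_C/(T_H − T_C) = 889 × 310.00/181.00 = 1520 J.

Q_C ≈ 1520 J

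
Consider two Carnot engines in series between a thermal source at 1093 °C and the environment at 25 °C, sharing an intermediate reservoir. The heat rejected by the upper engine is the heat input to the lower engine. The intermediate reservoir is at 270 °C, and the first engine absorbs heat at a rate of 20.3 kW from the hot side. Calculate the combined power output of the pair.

T_H = 1093 °C → 1093 + 273.15 = 1366.15 K.
T_C = 25 °C → 25 + 273.15 = 298.15 K.
Two reversible stages in series are equivalent to a single Carnot engine between T_H and T_C, so η_total = 1 − T_C/T_H = 1 − 298.15/1366.15 = 0.7818.
W_total = η_total · Q_H = 0.7818 × 20.3 = 15.9 kW.

Ẇ_total ≈ 15.9 kW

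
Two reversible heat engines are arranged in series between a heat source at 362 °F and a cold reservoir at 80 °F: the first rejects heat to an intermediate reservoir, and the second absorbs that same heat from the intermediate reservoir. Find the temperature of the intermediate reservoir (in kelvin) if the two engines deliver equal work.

T_m ≈ 378 K

T_H = 362 °F → (362 − 32) × 5/9 = 183.33 °C = 456.48 K.
T_C = 80 °F → (80 − 32) × 5/9 = 26.67 °C = 299.82 K.
For reversible stages Q_m = Q_H·(T_m/T_H). Setting W₁ = Q_H(1 − T_m/T_H) equal to W₂ = Q_m(1 − T_C/T_m) = Q_H·(T_m − T_C)/T_H gives T_H − T_m = T_m − T_C, so T_m = (T_H + T_C)/2 = (456.48 + 299.82)/2 = 378 K.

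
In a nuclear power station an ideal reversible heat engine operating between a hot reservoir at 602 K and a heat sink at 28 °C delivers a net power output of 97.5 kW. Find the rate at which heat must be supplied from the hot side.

Q̇_H ≈ 195 kW

T_C = 28 °C → 28 + 273.15 = 301.15 K.
Carnot efficiency: η = 1 − T_C/T_H = 1 − 301.15/602.00 = 0.4998.
Q_H = W/η = 97.5/0.4998 = 195 kW.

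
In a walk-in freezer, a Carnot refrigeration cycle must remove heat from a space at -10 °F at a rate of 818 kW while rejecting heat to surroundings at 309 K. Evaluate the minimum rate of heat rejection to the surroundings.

Q̇_H ≈ 1010 kW

T_C = -10 °F → (-10 − 32) × 5/9 = -23.33 °C = 249.82 K.
For a reversible cycle Q_H/Q_C = T_H/T_C, so Q_H = Q_C·T_H/T_C = 818 × 309.00/249.82 = 1010 kW.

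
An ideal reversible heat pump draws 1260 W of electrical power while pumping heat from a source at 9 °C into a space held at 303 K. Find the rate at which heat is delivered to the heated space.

Q̇_H ≈ 18300 W

T_C = 9 °C → 9 + 273.15 = 282.15 K.
The Carnot heat-pump COP is COP_HP = T_H/(T_H − T_C) = 303.00/20.85 = 14.5324.
Q_H = COP_HP · W = 14.5324 × 1260 = 18300 W.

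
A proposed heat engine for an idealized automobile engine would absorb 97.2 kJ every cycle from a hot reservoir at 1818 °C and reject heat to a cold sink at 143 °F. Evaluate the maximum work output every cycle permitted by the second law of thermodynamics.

T_H = 1818 °C → 1818 + 273.15 = 2091.15 K.
T_C = 143 °F → (143 − 32) × 5/9 = 61.67 °C = 334.82 K.
By the Carnot theorem, η_max = 1 − T_C/T_H = 1 − 334.82/2091.15 = 0.8399.
W_max = η_max · Q_H = 0.8399 × 97.2 = 81.64 kJ.

W_max ≈ 81.64 kJ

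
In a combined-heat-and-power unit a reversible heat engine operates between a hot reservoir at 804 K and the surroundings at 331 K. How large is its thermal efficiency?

η_rev = 1 − T_C/T_H = 1 − 331.00/804.00 = 0.588.

η ≈ 0.588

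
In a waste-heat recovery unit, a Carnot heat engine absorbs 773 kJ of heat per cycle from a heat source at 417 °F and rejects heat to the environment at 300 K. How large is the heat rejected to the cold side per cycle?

Q_C ≈ 476 kJ

T_H = 417 °F → (417 − 32) × 5/9 = 213.89 °C = 487.04 K.
Since the cycle is reversible, η = 1 − T_C/T_H = 1 − 300.00/487.04 = 0.3840.
For a reversible cycle Q_C/Q_H = T_C/T_H, so Q_C = 773 × 300.00/487.04 = 476 kJ.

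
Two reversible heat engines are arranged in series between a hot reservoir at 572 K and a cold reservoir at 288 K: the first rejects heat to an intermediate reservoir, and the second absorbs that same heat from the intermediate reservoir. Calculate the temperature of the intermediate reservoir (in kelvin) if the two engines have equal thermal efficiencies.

T_m ≈ 405.9 K

Equal efficiencies require 1 − T_m/T_H = 1 − T_C/T_m, i.e. T_m/T_H = T_C/T_m, so T_m = √(T_H·T_C) = √(572.00 × 288.00) = 405.9 K.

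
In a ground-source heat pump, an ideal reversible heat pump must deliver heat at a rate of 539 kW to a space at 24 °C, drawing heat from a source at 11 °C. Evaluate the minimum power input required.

Ẇ_in ≈ 23.6 kW

T_H = 24 °C → 24 + 273.15 = 297.15 K.
T_C = 11 °C → 11 + 273.15 = 284.15 K.
Reversible heating COP: COP_HP = T_H/(T_H − T_C) = 297.15/13.00 = 22.8577.
W = Q_H/COP_HP = 539/22.8577 = 23.6 kW.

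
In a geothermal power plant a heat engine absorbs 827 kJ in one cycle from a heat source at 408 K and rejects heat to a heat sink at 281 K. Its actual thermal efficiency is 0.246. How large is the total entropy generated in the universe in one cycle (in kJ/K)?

W = η·Q_H = 0.246 × 827 = 203.4 kJ, so Q_C = Q_H − W = 623.6 kJ.
Entropy balance on the reservoirs: −Q_H/T_H = -2.027 kJ/K, +Q_C/T_C = 2.219 kJ/K.
ΔS_univ = −Q_H/T_H + Q_C/T_C = 0.192 kJ/K (> 0, since η = 0.246 < η_Carnot = 0.311).

ΔS_univ ≈ 0.192 kJ/K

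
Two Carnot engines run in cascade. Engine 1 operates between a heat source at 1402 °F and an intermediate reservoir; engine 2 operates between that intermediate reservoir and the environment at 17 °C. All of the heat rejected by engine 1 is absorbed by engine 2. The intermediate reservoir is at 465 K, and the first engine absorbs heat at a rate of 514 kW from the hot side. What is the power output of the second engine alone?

Ẇ₂ ≈ 86.90 kW

T_H = 1402 °F → (1402 − 32) × 5/9 = 761.11 °C = 1034.26 K.
T_C = 17 °C → 17 + 273.15 = 290.15 K.
Heat entering the second stage: Q_m = Q_H·(T_m/T_H) = 514 × 465.00/1034.26 = 231.1 kW.
Second-stage efficiency η₂ = 1 − T_C/T_m = 1 − 290.15/465.00 = 0.3760, so W₂ = η₂·Q_m = 86.90 kW.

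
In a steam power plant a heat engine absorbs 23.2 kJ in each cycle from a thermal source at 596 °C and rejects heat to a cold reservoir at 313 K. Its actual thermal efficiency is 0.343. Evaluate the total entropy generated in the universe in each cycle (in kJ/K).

ΔS_univ ≈ 0.0220 kJ/K

T_H = 596 °C → 596 + 273.15 = 869.15 K.
W = η·Q_H = 0.343 × 23.2 = 7.958 kJ, so Q_C = Q_H − W = 15.24 kJ.
Entropy balance on the reservoirs: −Q_H/T_H = -0.02669 kJ/K, +Q_C/T_C = 0.04870 kJ/K.
ΔS_univ = −Q_H/T_H + Q_C/T_C = 0.0220 kJ/K (> 0, since η = 0.343 < η_Carnot = 0.640).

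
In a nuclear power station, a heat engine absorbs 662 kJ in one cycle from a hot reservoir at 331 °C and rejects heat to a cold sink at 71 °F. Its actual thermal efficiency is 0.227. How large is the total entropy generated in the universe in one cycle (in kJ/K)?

T_H = 331 °C → 331 + 273.15 = 604.15 K.
T_C = 71 °F → (71 − 32) × 5/9 = 21.67 °C = 294.82 K.
W = η·Q_H = 0.227 × 662 = 150.3 kJ, so Q_C = Q_H − W = 511.7 kJ.
The hot reservoir loses entropy Q_H/T_H = 662/604.15 = 1.096 kJ/K; the cold reservoir gains Q_C/T_C = 511.7/294.82 = 1.736 kJ/K.
ΔS_univ = −Q_H/T_H + Q_C/T_C = 0.640 kJ/K (> 0, since η = 0.227 < η_Carnot = 0.512).

ΔS_univ ≈ 0.640 kJ/K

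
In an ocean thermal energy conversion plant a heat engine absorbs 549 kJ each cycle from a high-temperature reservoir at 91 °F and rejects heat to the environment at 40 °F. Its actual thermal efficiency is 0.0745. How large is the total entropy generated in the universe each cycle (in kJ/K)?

ΔS_univ ≈ 0.0358 kJ/K

T_H = 91 °F → (91 − 32) × 5/9 = 32.78 °C = 305.93 K.
T_C = 40 °F → (40 − 32) × 5/9 = 4.44 °C = 277.59 K.
W = η·Q_H = 0.0745 × 549 = 40.90 kJ, so Q_C = Q_H − W = 508.1 kJ.
Entropy balance on the reservoirs: −Q_H/T_H = -1.795 kJ/K, +Q_C/T_C = 1.830 kJ/K.
ΔS_univ = −Q_H/T_H + Q_C/T_C = 0.0358 kJ/K (> 0, since η = 0.0745 < η_Carnot = 0.093).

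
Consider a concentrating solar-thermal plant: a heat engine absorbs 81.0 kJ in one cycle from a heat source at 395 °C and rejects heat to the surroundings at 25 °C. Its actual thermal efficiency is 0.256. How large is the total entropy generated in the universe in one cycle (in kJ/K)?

T_H = 395 °C → 395 + 273.15 = 668.15 K.
T_C = 25 °C → 25 + 273.15 = 298.15 K.
W = η·Q_H = 0.256 × 81.0 = 20.74 kJ, so Q_C = Q_H − W = 60.26 kJ.
The hot reservoir loses entropy Q_H/T_H = 81.0/668.15 = 0.1212 kJ/K; the cold reservoir gains Q_C/T_C = 60.26/298.15 = 0.2021 kJ/K.
ΔS_univ = −Q_H/T_H + Q_C/T_C = 0.0809 kJ/K (> 0, since η = 0.256 < η_Carnot = 0.554).

ΔS_univ ≈ 0.0809 kJ/K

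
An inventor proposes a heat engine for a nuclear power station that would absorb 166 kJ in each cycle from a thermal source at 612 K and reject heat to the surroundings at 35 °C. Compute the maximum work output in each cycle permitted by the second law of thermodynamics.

T_C = 35 °C → 35 + 273.15 = 308.15 K.
No engine can exceed the Carnot limit: η_max = 1 − T_C/T_H = 1 − 308.15/612.00 = 0.4965.
W_max = η_max · Q_H = 0.4965 × 166 = 82.42 kJ.

W_max ≈ 82.42 kJ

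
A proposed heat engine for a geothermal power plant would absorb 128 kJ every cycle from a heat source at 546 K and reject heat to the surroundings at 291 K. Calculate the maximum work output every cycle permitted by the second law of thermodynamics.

W_max ≈ 59.8 kJ

By the Carnot theorem, η_max = 1 − T_C/T_H = 1 − 291.00/546.00 = 0.4670.
W_max = η_max · Q_H = 0.4670 × 128 = 59.8 kJ.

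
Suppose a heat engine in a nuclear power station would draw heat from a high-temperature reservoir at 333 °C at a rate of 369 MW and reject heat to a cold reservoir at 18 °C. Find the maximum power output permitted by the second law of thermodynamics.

Ẇ_max ≈ 192 MW

T_H = 333 °C → 333 + 273.15 = 606.15 K.
T_C = 18 °C → 18 + 273.15 = 291.15 K.
No engine can exceed the Carnot limit: η_max = 1 − T_C/T_H = 1 − 291.15/606.15 = 0.5197.
W_max = η_max · Q_H = 0.5197 × 369 = 192 MW.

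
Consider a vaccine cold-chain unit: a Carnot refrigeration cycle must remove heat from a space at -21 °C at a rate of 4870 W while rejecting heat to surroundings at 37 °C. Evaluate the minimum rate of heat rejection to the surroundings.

Q̇_H ≈ 5990 W

T_H = 37 °C → 37 + 273.15 = 310.15 K.
T_C = -21 °C → -21 + 273.15 = 252.15 K.
For a reversible cycle Q_H/Q_C = T_H/T_C, so Q_H = Q_C·T_H/T_C = 4870 × 310.15/252.15 = 5990 W.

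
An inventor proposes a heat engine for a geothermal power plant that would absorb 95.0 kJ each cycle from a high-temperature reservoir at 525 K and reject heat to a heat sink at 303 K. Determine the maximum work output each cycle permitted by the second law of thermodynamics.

W_max ≈ 40.17 kJ

No engine can exceed the Carnot limit: η_max = 1 − T_C/T_H = 1 − 303.00/525.00 = 0.4229.
W_max = η_max · Q_H = 0.4229 × 95.0 = 40.17 kJ.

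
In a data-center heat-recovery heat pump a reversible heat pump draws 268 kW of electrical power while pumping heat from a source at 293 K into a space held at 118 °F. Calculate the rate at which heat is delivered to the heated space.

Q̇_H ≈ 3080 kW

T_H = 118 °F → (118 − 32) × 5/9 = 47.78 °C = 320.93 K.
COP_HP = T_H/(T_H − T_C) = 320.93/27.93 = 11.4913.
Q_H = COP_HP · W = 11.4913 × 268 = 3080 kW.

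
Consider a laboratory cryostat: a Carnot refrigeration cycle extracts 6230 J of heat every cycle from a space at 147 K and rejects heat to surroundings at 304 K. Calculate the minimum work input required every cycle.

Carnot COP: COP_R = T_C/(T_H − T_C) = 147.00/157.00 = 0.9363.
W = Q_C/COP_R = 6230/0.9363 = 6650 J.

W_in ≈ 6650 J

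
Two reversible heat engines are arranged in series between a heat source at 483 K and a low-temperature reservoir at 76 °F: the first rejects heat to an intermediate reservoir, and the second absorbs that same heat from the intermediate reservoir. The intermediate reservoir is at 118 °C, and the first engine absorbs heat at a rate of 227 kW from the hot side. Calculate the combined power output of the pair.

T_C = 76 °F → (76 − 32) × 5/9 = 24.44 °C = 297.59 K.
Two reversible stages in series are equivalent to a single Carnot engine between T_H and T_C, so η_total = 1 − T_C/T_H = 1 − 297.59/483.00 = 0.3839.
W_total = η_total · Q_H = 0.3839 × 227 = 87.1 kW.

Ẇ_total ≈ 87.1 kW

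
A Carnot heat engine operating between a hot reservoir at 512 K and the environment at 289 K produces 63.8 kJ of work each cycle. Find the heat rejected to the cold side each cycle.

For a reversible engine, η = 1 − T_C/T_H = 1 − 289.00/512.00 = 0.4355.
Since Q_C/Q_H = T_C/T_H and Q_H = W/η, Q_C = W·T_C/(T_H − T_C) = 63.8 × 289.00/223.00 = 82.7 kJ.

Q_C ≈ 82.7 kJ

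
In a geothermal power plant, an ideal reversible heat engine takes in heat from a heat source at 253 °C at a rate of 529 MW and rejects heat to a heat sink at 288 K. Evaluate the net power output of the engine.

Ẇ ≈ 239.4 MW

T_H = 253 °C → 253 + 273.15 = 526.15 K.
Carnot efficiency: η = 1 − T_C/T_H = 1 − 288.00/526.15 = 0.4526.
W = η·Q_H = 0.4526 × 529 = 239.4 MW.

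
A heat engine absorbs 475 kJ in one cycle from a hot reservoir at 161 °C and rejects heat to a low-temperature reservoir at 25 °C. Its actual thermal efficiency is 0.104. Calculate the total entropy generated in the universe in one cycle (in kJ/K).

ΔS_univ ≈ 0.3334 kJ/K

T_H = 161 °C → 161 + 273.15 = 434.15 K.
T_C = 25 °C → 25 + 273.15 = 298.15 K.
W = η·Q_H = 0.104 × 475 = 49.40 kJ, so Q_C = Q_H − W = 425.6 kJ.
Entropy balance on the reservoirs: −Q_H/T_H = -1.094 kJ/K, +Q_C/T_C = 1.427 kJ/K.
ΔS_univ = −Q_H/T_H + Q_C/T_C = 0.3334 kJ/K (> 0, since η = 0.104 < η_Carnot = 0.313).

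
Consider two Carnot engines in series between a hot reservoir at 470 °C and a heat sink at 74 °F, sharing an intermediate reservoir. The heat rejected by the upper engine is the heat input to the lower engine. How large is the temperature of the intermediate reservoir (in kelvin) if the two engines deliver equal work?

T_H = 470 °C → 470 + 273.15 = 743.15 K.
T_C = 74 °F → (74 − 32) × 5/9 = 23.33 °C = 296.48 K.
For reversible stages Q_m = Q_H·(T_m/T_H). Setting W₁ = Q_H(1 − T_m/T_H) equal to W₂ = Q_m(1 − T_C/T_m) = Q_H·(T_m − T_C)/T_H gives T_H − T_m = T_m − T_C, so T_m = (T_H + T_C)/2 = (743.15 + 296.48)/2 = 519.8 K.

T_m ≈ 519.8 K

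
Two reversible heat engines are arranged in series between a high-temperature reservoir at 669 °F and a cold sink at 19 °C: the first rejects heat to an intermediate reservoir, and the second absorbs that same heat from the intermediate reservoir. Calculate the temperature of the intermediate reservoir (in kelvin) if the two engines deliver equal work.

T_m ≈ 460 K

T_H = 669 °F → (669 − 32) × 5/9 = 353.89 °C = 627.04 K.
T_C = 19 °C → 19 + 273.15 = 292.15 K.
For reversible stages Q_m = Q_H·(T_m/T_H). Setting W₁ = Q_H(1 − T_m/T_H) equal to W₂ = Q_m(1 − T_C/T_m) = Q_H·(T_m − T_C)/T_H gives T_H − T_m = T_m − T_C, so T_m = (T_H + T_C)/2 = (627.04 + 292.15)/2 = 460 K.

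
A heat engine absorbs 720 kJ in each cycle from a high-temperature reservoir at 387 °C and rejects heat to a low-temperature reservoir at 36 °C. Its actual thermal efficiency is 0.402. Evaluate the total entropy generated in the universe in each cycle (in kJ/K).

T_H = 387 °C → 387 + 273.15 = 660.15 K.
T_C = 36 °C → 36 + 273.15 = 309.15 K.
W = η·Q_H = 0.402 × 720 = 289.4 kJ, so Q_C = Q_H − W = 430.6 kJ.
The hot reservoir loses entropy Q_H/T_H = 720/660.15 = 1.091 kJ/K; the cold reservoir gains Q_C/T_C = 430.6/309.15 = 1.393 kJ/K.
ΔS_univ = −Q_H/T_H + Q_C/T_C = 0.302 kJ/K (> 0, since η = 0.402 < η_Carnot = 0.532).

ΔS_univ ≈ 0.302 kJ/K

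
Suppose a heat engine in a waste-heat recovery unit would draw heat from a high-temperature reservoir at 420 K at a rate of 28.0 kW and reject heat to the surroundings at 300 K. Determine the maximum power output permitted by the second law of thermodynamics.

The upper bound on efficiency is η_max = 1 − T_C/T_H = 1 − 300.00/420.00 = 0.2857.
W_max = η_max · Q_H = 0.2857 × 28.0 = 8.00 kW.

Ẇ_max ≈ 8.00 kW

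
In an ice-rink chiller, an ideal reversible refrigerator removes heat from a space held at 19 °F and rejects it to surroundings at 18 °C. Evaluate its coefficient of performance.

COP_R ≈ 10.5

T_H = 18 °C → 18 + 273.15 = 291.15 K.
T_C = 19 °F → (19 − 32) × 5/9 = -7.22 °C = 265.93 K.
For a reversible refrigerator, COP_R = T_C/(T_H − T_C) = 265.93/(291.15 − 265.93) = 10.5.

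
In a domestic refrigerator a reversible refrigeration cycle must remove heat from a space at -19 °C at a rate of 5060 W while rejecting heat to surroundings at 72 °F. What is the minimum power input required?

T_H = 72 °F → (72 − 32) × 5/9 = 22.22 °C = 295.37 K.
T_C = -19 °C → -19 + 273.15 = 254.15 K.
For a reversible refrigerator, COP_R = T_C/(T_H − T_C) = 254.15/41.22 = 6.1654.
W = Q_C/COP_R = 5060/6.1654 = 821 W.

Ẇ_in ≈ 821 W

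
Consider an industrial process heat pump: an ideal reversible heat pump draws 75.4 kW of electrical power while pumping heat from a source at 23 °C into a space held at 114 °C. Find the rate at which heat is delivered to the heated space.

Q̇_H ≈ 320.8 kW

T_H = 114 °C → 114 + 273.15 = 387.15 K.
T_C = 23 °C → 23 + 273.15 = 296.15 K.
COP_HP = T_H/(T_H − T_C) = 387.15/91.00 = 4.2544.
Q_H = COP_HP · W = 4.2544 × 75.4 = 320.8 kW.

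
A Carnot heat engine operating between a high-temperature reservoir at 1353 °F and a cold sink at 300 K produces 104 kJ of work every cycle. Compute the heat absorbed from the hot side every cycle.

T_H = 1353 °F → (1353 − 32) × 5/9 = 733.89 °C = 1007.04 K.
For a reversible engine, η = 1 − T_C/T_H = 1 − 300.00/1007.04 = 0.7021.
Q_H = W/η = 104/0.7021 = 148 kJ.

Q_H ≈ 148 kJ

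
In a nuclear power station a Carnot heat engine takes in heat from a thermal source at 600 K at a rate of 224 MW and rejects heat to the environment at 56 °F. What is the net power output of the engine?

T_C = 56 °F → (56 − 32) × 5/9 = 13.33 °C = 286.48 K.
Since the cycle is reversible, η = 1 − T_C/T_H = 1 − 286.48/600.00 = 0.5225.
W = η·Q_H = 0.5225 × 224 = 117.0 MW.

Ẇ ≈ 117.0 MW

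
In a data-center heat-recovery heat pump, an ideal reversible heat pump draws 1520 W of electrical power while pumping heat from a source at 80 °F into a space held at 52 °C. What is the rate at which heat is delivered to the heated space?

Q̇_H ≈ 19510 W

T_H = 52 °C → 52 + 273.15 = 325.15 K.
T_C = 80 °F → (80 − 32) × 5/9 = 26.67 °C = 299.82 K.
COP_HP = T_H/(T_H − T_C) = 325.15/25.33 = 12.8349.
Q_H = COP_HP · W = 12.8349 × 1520 = 19510 W.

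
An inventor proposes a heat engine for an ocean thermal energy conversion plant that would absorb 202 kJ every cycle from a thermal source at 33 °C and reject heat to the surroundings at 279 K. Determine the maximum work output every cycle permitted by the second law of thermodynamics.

T_H = 33 °C → 33 + 273.15 = 306.15 K.
The upper bound on efficiency is η_max = 1 − T_C/T_H = 1 − 279.00/306.15 = 0.0887.
W_max = η_max · Q_H = 0.0887 × 202 = 17.9 kJ.

W_max ≈ 17.9 kJ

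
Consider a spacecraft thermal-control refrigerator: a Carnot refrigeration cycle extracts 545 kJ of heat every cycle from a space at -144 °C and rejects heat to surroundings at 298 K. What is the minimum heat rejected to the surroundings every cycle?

Q_H ≈ 1258 kJ

T_C = -144 °C → -144 + 273.15 = 129.15 K.
For a reversible cycle Q_H/Q_C = T_H/T_C, so Q_H = Q_C·T_H/T_C = 545 × 298.00/129.15 = 1258 kJ.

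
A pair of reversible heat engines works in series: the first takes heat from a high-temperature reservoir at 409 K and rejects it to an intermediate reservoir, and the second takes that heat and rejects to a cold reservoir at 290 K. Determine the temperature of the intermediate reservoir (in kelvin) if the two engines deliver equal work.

T_m ≈ 350 K

For reversible stages Q_m = Q_H·(T_m/T_H). Setting W₁ = Q_H(1 − T_m/T_H) equal to W₂ = Q_m(1 − T_C/T_m) = Q_H·(T_m − T_C)/T_H gives T_H − T_m = T_m − T_C, so T_m = (T_H + T_C)/2 = (409.00 + 290.00)/2 = 350 K.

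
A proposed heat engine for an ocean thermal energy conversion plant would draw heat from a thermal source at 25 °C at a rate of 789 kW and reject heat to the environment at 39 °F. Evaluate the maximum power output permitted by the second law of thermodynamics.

Ẇ_max ≈ 55.9 kW

T_H = 25 °C → 25 + 273.15 = 298.15 K.
T_C = 39 °F → (39 − 32) × 5/9 = 3.89 °C = 277.04 K.
No engine can exceed the Carnot limit: η_max = 1 − T_C/T_H = 1 − 277.04/298.15 = 0.0708.
W_max = η_max · Q_H = 0.0708 × 789 = 55.9 kW.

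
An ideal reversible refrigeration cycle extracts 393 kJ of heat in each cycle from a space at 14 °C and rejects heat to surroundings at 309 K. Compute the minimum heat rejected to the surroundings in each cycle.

T_C = 14 °C → 14 + 273.15 = 287.15 K.
For a reversible cycle Q_H/Q_C = T_H/T_C, so Q_H = Q_C·T_H/T_C = 393 × 309.00/287.15 = 422.9 kJ.

Q_H ≈ 422.9 kJ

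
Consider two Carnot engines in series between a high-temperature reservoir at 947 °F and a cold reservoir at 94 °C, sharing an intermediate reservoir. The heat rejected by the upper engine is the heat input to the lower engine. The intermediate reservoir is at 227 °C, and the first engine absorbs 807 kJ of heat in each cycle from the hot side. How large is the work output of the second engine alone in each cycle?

W₂ ≈ 137.3 kJ

T_H = 947 °F → (947 − 32) × 5/9 = 508.33 °C = 781.48 K.
T_C = 94 °C → 94 + 273.15 = 367.15 K.
T_m = 227 °C → 227 + 273.15 = 500.15 K.
Heat entering the second stage: Q_m = Q_H·(T_m/T_H) = 807 × 500.15/781.48 = 516.5 kJ.
Second-stage efficiency η₂ = 1 − T_C/T_m = 1 − 367.15/500.15 = 0.2659, so W₂ = η₂·Q_m = 137.3 kJ.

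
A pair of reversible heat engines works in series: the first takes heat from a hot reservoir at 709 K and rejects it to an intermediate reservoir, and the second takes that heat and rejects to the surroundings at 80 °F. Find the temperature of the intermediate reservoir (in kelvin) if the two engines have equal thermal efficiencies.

T_m ≈ 461 K

T_C = 80 °F → (80 − 32) × 5/9 = 26.67 °C = 299.82 K.
Equal efficiencies require 1 − T_m/T_H = 1 − T_C/T_m, i.e. T_m/T_H = T_C/T_m, so T_m = √(T_H·T_C) = √(709.00 × 299.82) = 461 K.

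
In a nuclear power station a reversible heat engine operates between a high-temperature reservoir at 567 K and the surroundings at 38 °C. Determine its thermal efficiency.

T_C = 38 °C → 38 + 273.15 = 311.15 K.
Since the cycle is reversible, η = 1 − T_C/T_H = 1 − 311.15/567.00 = 0.451.

η ≈ 0.451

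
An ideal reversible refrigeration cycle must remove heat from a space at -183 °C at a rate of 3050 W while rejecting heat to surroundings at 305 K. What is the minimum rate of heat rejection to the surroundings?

T_C = -183 °C → -183 + 273.15 = 90.15 K.
For a reversible cycle Q_H/Q_C = T_H/T_C, so Q_H = Q_C·T_H/T_C = 3050 × 305.00/90.15 = 10300 W.

Q̇_H ≈ 10300 W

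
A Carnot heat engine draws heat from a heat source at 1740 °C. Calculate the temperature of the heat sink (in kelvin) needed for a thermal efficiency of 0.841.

T_H = 1740 °C → 1740 + 273.15 = 2013.15 K.
From η = 1 − T_C/T_H, T_C = T_H·(1 − η) = 2013.15 × (1 − 0.841) = 320.1 K.

T_C ≈ 320.1 K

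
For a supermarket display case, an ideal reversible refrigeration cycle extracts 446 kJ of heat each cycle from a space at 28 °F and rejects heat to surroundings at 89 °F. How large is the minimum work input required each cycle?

T_H = 89 °F → (89 − 32) × 5/9 = 31.67 °C = 304.82 K.
T_C = 28 °F → (28 − 32) × 5/9 = -2.22 °C = 270.93 K.
The reversible coefficient of performance is COP_R = T_C/(T_H − T_C) = 270.93/33.89 = 7.9946.
W = Q_C/COP_R = 446/7.9946 = 55.8 kJ.

W_in ≈ 55.8 kJ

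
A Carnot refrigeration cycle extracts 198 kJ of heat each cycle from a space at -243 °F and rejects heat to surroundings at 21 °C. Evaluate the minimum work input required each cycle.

W_in ≈ 285.8 kJ

T_H = 21 °C → 21 + 273.15 = 294.15 K.
T_C = -243 °F → (-243 − 32) × 5/9 = -152.78 °C = 120.37 K.
Carnot COP: COP_R = T_C/(T_H − T_C) = 120.37/173.78 = 0.6927.
W = Q_C/COP_R = 198/0.6927 = 285.8 kJ.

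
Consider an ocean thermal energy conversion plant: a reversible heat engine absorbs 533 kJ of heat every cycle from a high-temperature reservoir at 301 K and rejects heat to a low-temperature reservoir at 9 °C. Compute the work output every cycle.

T_C = 9 °C → 9 + 273.15 = 282.15 K.
η_rev = 1 − T_C/T_H = 1 − 282.15/301.00 = 0.0626.
W = η·Q_H = 0.0626 × 533 = 33.38 kJ.

W ≈ 33.38 kJ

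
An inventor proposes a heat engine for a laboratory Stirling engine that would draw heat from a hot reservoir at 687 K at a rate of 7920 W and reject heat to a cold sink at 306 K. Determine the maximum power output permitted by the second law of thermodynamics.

Ẇ_max ≈ 4392 W

The upper bound on efficiency is η_max = 1 − T_C/T_H = 1 − 306.00/687.00 = 0.5546.
W_max = η_max · Q_H = 0.5546 × 7920 = 4392 W.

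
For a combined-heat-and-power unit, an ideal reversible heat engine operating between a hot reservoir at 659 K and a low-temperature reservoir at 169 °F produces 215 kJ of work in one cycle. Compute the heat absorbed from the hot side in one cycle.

Q_H ≈ 457 kJ

T_C = 169 °F → (169 − 32) × 5/9 = 76.11 °C = 349.26 K.
The Carnot efficiency is η = 1 − T_C/T_H = 1 − 349.26/659.00 = 0.4700.
Q_H = W/η = 215/0.4700 = 457 kJ.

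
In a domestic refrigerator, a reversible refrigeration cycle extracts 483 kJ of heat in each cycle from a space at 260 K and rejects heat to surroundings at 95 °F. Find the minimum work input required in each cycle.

T_H = 95 °F → (95 − 32) × 5/9 = 35.00 °C = 308.15 K.
Carnot COP: COP_R = T_C/(T_H − T_C) = 260.00/48.15 = 5.3998.
W = Q_C/COP_R = 483/5.3998 = 89.4 kJ.

W_in ≈ 89.4 kJ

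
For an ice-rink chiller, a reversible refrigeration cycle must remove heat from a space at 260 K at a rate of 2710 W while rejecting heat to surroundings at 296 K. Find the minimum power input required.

Ẇ_in ≈ 375 W

For a reversible refrigerator, COP_R = T_C/(T_H − T_C) = 260.00/36.00 = 7.2222.
W = Q_C/COP_R = 2710/7.2222 = 375 W.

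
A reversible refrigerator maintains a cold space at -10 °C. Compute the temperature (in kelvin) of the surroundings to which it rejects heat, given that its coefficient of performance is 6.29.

T_C = -10 °C → -10 + 273.15 = 263.15 K.
COP_R = T_C/(T_H − T_C) ⇒ T_H = T_C·(1 + 1/COP_R) = 263.15 × (1 + 1/6.29) = 305 K.

T_H ≈ 305 K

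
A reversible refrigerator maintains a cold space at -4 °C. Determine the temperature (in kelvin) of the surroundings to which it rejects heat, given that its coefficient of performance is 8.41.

T_H ≈ 301 K

T_C = -4 °C → -4 + 273.15 = 269.15 K.
COP_R = T_C/(T_H − T_C) ⇒ T_H = T_C·(1 + 1/COP_R) = 269.15 × (1 + 1/8.41) = 301 K.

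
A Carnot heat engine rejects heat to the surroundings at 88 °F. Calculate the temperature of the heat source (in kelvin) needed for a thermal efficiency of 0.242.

T_C = 88 °F → (88 − 32) × 5/9 = 31.11 °C = 304.26 K.
From η = 1 − T_C/T_H, solving for T_H gives T_H = T_C/(1 − η) = 304.26/(1 − 0.242) = 401.4 K.

T_H ≈ 401.4 K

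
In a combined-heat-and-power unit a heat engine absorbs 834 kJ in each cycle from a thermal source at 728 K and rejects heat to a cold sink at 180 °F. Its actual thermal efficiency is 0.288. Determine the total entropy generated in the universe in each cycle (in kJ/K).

T_C = 180 °F → (180 − 32) × 5/9 = 82.22 °C = 355.37 K.
W = η·Q_H = 0.288 × 834 = 240.2 kJ, so Q_C = Q_H − W = 593.8 kJ.
The hot reservoir loses entropy Q_H/T_H = 834/728.00 = 1.146 kJ/K; the cold reservoir gains Q_C/T_C = 593.8/355.37 = 1.671 kJ/K.
ΔS_univ = −Q_H/T_H + Q_C/T_C = 0.525 kJ/K (> 0, since η = 0.288 < η_Carnot = 0.512).

ΔS_univ ≈ 0.525 kJ/K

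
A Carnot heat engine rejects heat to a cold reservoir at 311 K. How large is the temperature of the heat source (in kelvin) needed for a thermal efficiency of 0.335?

From η = 1 − T_C/T_H, solving for T_H gives T_H = T_C/(1 − η) = 311.00/(1 − 0.335) = 468 K.

T_H ≈ 468 K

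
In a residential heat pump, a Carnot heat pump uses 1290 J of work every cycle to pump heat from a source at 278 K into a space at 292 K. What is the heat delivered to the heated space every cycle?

Q_H ≈ 26910 J

For a reversible heat pump, COP_HP = T_H/(T_H − T_C) = 292.00/14.00 = 20.8571.
Q_H = COP_HP · W = 20.8571 × 1290 = 26910 J.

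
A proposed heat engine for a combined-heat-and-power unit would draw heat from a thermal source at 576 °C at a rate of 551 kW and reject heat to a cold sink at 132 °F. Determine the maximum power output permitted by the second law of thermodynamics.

Ẇ_max ≈ 338 kW

T_H = 576 °C → 576 + 273.15 = 849.15 K.
T_C = 132 °F → (132 − 32) × 5/9 = 55.56 °C = 328.71 K.
By the Carnot theorem, η_max = 1 − T_C/T_H = 1 − 328.71/849.15 = 0.6129.
W_max = η_max · Q_H = 0.6129 × 551 = 338 kW.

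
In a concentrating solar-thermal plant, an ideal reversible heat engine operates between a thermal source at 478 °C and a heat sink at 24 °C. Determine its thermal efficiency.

η ≈ 0.604

T_H = 478 °C → 478 + 273.15 = 751.15 K.
T_C = 24 °C → 24 + 273.15 = 297.15 K.
Carnot efficiency: η = 1 − T_C/T_H = 1 − 297.15/751.15 = 0.604.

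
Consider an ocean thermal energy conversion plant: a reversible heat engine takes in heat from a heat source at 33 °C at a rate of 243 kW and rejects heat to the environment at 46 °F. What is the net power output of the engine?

T_H = 33 °C → 33 + 273.15 = 306.15 K.
T_C = 46 °F → (46 − 32) × 5/9 = 7.78 °C = 280.93 K.
For a reversible engine, η = 1 − T_C/T_H = 1 − 280.93/306.15 = 0.0824.
W = η·Q_H = 0.0824 × 243 = 20.0 kW.

Ẇ ≈ 20.0 kW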